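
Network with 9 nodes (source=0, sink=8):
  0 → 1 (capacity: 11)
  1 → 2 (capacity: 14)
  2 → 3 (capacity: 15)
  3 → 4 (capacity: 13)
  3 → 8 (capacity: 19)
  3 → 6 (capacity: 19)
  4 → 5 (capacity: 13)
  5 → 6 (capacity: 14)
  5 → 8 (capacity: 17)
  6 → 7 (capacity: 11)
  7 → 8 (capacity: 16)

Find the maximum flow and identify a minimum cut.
Max flow = 11, Min cut edges: (0,1)

Maximum flow: 11
Minimum cut: (0,1)
Partition: S = [0], T = [1, 2, 3, 4, 5, 6, 7, 8]

Max-flow min-cut theorem verified: both equal 11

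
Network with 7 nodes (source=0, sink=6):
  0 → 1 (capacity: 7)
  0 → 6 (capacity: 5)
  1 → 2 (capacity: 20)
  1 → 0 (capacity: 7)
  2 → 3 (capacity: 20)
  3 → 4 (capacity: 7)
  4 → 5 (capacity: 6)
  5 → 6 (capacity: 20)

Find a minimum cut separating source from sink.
Min cut value = 11, edges: (0,6), (4,5)

Min cut value: 11
Partition: S = [0, 1, 2, 3, 4], T = [5, 6]
Cut edges: (0,6), (4,5)

By max-flow min-cut theorem, max flow = min cut = 11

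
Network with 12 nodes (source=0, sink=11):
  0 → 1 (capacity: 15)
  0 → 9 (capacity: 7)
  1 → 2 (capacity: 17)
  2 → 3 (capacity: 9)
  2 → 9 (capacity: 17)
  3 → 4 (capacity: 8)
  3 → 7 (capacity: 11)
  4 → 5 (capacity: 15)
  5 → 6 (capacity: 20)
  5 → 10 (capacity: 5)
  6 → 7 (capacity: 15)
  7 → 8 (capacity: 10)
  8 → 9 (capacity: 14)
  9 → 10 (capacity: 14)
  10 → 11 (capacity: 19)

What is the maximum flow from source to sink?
Maximum flow = 19

Max flow: 19

Flow assignment:
  0 → 1: 15/15
  0 → 9: 4/7
  1 → 2: 15/17
  2 → 3: 5/9
  2 → 9: 10/17
  3 → 4: 5/8
  4 → 5: 5/15
  5 → 10: 5/5
  9 → 10: 14/14
  10 → 11: 19/19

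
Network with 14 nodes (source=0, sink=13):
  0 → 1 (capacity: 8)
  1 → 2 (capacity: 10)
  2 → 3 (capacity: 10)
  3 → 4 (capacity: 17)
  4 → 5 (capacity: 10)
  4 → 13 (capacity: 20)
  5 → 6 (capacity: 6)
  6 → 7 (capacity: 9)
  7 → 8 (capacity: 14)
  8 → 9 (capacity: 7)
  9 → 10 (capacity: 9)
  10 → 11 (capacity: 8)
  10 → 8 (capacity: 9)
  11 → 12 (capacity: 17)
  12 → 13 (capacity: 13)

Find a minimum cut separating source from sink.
Min cut value = 8, edges: (0,1)

Min cut value: 8
Partition: S = [0], T = [1, 2, 3, 4, 5, 6, 7, 8, 9, 10, 11, 12, 13]
Cut edges: (0,1)

By max-flow min-cut theorem, max flow = min cut = 8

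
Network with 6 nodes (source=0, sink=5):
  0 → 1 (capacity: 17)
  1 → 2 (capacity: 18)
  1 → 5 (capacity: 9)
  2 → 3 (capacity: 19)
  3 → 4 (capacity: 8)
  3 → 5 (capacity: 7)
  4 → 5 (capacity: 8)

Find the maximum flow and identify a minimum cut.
Max flow = 17, Min cut edges: (0,1)

Maximum flow: 17
Minimum cut: (0,1)
Partition: S = [0], T = [1, 2, 3, 4, 5]

Max-flow min-cut theorem verified: both equal 17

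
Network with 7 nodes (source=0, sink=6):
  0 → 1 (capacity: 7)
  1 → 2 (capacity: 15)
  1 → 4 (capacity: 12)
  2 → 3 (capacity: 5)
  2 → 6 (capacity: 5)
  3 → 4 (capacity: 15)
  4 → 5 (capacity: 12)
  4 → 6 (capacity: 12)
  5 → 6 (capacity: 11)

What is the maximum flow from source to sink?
Maximum flow = 7

Max flow: 7

Flow assignment:
  0 → 1: 7/7
  1 → 2: 5/15
  1 → 4: 2/12
  2 → 6: 5/5
  4 → 6: 2/12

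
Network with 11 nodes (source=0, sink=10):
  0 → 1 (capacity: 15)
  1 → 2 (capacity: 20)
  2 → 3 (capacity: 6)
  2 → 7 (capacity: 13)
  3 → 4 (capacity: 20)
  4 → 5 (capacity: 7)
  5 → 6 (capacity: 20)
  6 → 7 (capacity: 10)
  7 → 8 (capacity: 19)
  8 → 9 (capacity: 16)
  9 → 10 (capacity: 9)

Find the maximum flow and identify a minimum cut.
Max flow = 9, Min cut edges: (9,10)

Maximum flow: 9
Minimum cut: (9,10)
Partition: S = [0, 1, 2, 3, 4, 5, 6, 7, 8, 9], T = [10]

Max-flow min-cut theorem verified: both equal 9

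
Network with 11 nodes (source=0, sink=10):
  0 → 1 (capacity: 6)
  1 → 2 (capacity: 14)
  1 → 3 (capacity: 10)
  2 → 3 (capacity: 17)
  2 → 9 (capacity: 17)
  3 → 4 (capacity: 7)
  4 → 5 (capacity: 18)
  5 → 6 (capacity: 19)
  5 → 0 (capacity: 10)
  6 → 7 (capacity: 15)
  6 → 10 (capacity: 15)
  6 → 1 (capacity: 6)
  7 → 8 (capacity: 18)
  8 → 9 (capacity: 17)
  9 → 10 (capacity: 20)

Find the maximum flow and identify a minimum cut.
Max flow = 6, Min cut edges: (0,1)

Maximum flow: 6
Minimum cut: (0,1)
Partition: S = [0], T = [1, 2, 3, 4, 5, 6, 7, 8, 9, 10]

Max-flow min-cut theorem verified: both equal 6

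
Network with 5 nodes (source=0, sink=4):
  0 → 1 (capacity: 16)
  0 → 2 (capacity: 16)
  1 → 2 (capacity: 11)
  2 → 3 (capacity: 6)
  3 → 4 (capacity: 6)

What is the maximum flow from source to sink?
Maximum flow = 6

Max flow: 6

Flow assignment:
  0 → 1: 6/16
  1 → 2: 6/11
  2 → 3: 6/6
  3 → 4: 6/6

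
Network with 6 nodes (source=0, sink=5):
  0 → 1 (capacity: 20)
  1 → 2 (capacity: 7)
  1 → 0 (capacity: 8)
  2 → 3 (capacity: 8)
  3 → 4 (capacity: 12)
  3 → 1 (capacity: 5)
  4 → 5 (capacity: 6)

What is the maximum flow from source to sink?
Maximum flow = 6

Max flow: 6

Flow assignment:
  0 → 1: 6/20
  1 → 2: 7/7
  2 → 3: 7/8
  3 → 4: 6/12
  3 → 1: 1/5
  4 → 5: 6/6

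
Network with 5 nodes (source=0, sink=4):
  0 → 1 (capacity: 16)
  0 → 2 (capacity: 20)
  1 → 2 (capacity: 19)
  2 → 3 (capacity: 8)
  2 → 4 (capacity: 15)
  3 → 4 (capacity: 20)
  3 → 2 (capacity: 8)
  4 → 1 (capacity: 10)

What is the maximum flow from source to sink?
Maximum flow = 23

Max flow: 23

Flow assignment:
  0 → 1: 3/16
  0 → 2: 20/20
  1 → 2: 3/19
  2 → 3: 8/8
  2 → 4: 15/15
  3 → 4: 8/20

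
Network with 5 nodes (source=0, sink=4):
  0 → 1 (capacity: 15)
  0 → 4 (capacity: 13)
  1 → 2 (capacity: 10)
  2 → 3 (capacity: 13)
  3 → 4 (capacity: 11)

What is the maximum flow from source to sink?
Maximum flow = 23

Max flow: 23

Flow assignment:
  0 → 1: 10/15
  0 → 4: 13/13
  1 → 2: 10/10
  2 → 3: 10/13
  3 → 4: 10/11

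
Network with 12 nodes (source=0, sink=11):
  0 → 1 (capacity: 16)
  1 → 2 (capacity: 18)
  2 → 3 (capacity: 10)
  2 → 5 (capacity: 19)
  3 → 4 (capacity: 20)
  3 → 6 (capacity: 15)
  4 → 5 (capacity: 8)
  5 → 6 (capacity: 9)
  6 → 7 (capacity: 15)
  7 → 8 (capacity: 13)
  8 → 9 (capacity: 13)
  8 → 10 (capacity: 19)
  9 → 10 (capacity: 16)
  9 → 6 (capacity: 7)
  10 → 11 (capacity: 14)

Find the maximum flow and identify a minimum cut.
Max flow = 13, Min cut edges: (7,8)

Maximum flow: 13
Minimum cut: (7,8)
Partition: S = [0, 1, 2, 3, 4, 5, 6, 7], T = [8, 9, 10, 11]

Max-flow min-cut theorem verified: both equal 13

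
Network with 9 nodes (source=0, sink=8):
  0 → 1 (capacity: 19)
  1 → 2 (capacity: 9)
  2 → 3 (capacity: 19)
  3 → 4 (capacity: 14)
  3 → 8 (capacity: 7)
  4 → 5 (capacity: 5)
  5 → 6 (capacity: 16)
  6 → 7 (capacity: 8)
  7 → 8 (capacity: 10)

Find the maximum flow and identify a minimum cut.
Max flow = 9, Min cut edges: (1,2)

Maximum flow: 9
Minimum cut: (1,2)
Partition: S = [0, 1], T = [2, 3, 4, 5, 6, 7, 8]

Max-flow min-cut theorem verified: both equal 9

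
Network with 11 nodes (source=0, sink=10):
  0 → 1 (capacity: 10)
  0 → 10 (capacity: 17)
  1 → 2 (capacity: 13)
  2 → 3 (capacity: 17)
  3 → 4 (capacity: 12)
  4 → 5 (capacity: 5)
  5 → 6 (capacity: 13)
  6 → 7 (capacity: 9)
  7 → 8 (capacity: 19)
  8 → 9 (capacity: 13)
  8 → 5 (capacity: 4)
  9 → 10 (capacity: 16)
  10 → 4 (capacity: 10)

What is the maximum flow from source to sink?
Maximum flow = 22

Max flow: 22

Flow assignment:
  0 → 1: 5/10
  0 → 10: 17/17
  1 → 2: 5/13
  2 → 3: 5/17
  3 → 4: 5/12
  4 → 5: 5/5
  5 → 6: 5/13
  6 → 7: 5/9
  7 → 8: 5/19
  8 → 9: 5/13
  9 → 10: 5/16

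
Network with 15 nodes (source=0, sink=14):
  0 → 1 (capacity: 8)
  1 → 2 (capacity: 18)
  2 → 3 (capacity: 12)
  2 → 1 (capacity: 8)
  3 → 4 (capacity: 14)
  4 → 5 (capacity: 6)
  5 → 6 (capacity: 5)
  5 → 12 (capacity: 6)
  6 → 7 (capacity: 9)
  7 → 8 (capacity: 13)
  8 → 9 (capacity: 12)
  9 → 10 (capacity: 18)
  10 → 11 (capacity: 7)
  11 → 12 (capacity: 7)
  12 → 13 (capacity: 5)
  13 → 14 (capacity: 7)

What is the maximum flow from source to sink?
Maximum flow = 5

Max flow: 5

Flow assignment:
  0 → 1: 5/8
  1 → 2: 5/18
  2 → 3: 5/12
  3 → 4: 5/14
  4 → 5: 5/6
  5 → 12: 5/6
  12 → 13: 5/5
  13 → 14: 5/7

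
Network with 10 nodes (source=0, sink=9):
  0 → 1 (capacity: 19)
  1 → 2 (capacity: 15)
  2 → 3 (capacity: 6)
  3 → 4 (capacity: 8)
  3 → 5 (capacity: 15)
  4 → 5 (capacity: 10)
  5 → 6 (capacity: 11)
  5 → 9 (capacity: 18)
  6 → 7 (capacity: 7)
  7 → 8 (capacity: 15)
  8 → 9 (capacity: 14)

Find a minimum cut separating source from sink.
Min cut value = 6, edges: (2,3)

Min cut value: 6
Partition: S = [0, 1, 2], T = [3, 4, 5, 6, 7, 8, 9]
Cut edges: (2,3)

By max-flow min-cut theorem, max flow = min cut = 6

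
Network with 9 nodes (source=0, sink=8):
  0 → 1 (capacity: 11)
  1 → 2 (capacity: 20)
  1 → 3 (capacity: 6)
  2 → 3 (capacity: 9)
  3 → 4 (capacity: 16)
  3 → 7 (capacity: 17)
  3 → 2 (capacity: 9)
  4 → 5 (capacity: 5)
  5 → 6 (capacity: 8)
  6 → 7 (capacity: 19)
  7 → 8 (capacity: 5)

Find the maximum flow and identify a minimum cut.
Max flow = 5, Min cut edges: (7,8)

Maximum flow: 5
Minimum cut: (7,8)
Partition: S = [0, 1, 2, 3, 4, 5, 6, 7], T = [8]

Max-flow min-cut theorem verified: both equal 5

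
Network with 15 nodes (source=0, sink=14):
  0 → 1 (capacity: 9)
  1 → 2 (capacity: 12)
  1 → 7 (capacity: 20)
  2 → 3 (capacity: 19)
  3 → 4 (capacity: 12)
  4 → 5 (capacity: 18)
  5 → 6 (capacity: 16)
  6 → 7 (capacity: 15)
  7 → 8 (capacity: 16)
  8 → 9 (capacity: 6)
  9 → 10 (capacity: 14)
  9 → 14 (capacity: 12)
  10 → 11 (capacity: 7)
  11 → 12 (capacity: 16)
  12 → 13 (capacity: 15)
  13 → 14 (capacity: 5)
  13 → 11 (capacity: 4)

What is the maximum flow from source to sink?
Maximum flow = 6

Max flow: 6

Flow assignment:
  0 → 1: 6/9
  1 → 7: 6/20
  7 → 8: 6/16
  8 → 9: 6/6
  9 → 14: 6/12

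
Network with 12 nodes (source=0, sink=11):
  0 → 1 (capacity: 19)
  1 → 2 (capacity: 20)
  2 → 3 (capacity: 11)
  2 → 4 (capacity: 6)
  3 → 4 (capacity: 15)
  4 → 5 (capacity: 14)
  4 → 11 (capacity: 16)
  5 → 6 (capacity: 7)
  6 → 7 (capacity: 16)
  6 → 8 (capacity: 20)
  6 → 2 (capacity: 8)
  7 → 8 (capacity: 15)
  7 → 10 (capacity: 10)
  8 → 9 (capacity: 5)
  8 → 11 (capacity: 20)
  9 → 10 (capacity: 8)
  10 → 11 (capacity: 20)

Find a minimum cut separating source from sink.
Min cut value = 17, edges: (2,3), (2,4)

Min cut value: 17
Partition: S = [0, 1, 2], T = [3, 4, 5, 6, 7, 8, 9, 10, 11]
Cut edges: (2,3), (2,4)

By max-flow min-cut theorem, max flow = min cut = 17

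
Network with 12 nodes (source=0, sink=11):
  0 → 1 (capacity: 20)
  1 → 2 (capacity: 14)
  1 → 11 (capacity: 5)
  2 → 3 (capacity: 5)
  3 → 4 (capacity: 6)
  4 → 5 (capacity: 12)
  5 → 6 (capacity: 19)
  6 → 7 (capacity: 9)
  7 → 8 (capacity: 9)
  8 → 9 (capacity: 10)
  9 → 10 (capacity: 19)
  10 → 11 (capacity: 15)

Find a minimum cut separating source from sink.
Min cut value = 10, edges: (1,11), (2,3)

Min cut value: 10
Partition: S = [0, 1, 2], T = [3, 4, 5, 6, 7, 8, 9, 10, 11]
Cut edges: (1,11), (2,3)

By max-flow min-cut theorem, max flow = min cut = 10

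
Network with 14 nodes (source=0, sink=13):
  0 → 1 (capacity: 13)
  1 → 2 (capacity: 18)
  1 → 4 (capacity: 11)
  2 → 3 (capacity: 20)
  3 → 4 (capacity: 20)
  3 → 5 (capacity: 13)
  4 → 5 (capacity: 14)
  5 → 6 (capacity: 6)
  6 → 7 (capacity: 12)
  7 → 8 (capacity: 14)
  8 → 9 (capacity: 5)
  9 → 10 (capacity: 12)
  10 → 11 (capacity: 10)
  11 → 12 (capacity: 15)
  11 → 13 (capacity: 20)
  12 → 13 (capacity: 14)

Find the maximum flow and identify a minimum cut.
Max flow = 5, Min cut edges: (8,9)

Maximum flow: 5
Minimum cut: (8,9)
Partition: S = [0, 1, 2, 3, 4, 5, 6, 7, 8], T = [9, 10, 11, 12, 13]

Max-flow min-cut theorem verified: both equal 5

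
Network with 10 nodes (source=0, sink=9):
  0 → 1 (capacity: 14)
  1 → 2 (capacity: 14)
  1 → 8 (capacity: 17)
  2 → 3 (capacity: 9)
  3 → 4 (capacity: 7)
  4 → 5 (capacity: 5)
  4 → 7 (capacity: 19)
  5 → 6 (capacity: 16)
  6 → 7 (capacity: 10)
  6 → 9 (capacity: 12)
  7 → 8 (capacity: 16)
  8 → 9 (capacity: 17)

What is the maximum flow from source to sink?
Maximum flow = 14

Max flow: 14

Flow assignment:
  0 → 1: 14/14
  1 → 8: 14/17
  8 → 9: 14/17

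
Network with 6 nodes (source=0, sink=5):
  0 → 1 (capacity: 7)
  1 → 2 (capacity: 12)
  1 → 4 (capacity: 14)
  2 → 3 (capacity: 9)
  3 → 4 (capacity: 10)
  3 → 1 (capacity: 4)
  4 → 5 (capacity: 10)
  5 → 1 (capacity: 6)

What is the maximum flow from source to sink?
Maximum flow = 7

Max flow: 7

Flow assignment:
  0 → 1: 7/7
  1 → 4: 7/14
  4 → 5: 7/10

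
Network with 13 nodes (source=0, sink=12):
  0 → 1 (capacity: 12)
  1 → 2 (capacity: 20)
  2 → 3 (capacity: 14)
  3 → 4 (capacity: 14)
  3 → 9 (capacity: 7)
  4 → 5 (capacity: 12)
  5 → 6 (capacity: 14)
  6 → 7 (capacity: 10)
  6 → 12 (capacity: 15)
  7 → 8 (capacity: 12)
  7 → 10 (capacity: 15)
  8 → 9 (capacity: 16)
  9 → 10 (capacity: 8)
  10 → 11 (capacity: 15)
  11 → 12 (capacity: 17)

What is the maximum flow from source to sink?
Maximum flow = 12

Max flow: 12

Flow assignment:
  0 → 1: 12/12
  1 → 2: 12/20
  2 → 3: 12/14
  3 → 4: 12/14
  4 → 5: 12/12
  5 → 6: 12/14
  6 → 12: 12/15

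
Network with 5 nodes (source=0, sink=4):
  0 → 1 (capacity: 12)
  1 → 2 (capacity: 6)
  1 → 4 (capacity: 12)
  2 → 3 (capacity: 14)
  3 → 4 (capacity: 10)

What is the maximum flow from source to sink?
Maximum flow = 12

Max flow: 12

Flow assignment:
  0 → 1: 12/12
  1 → 4: 12/12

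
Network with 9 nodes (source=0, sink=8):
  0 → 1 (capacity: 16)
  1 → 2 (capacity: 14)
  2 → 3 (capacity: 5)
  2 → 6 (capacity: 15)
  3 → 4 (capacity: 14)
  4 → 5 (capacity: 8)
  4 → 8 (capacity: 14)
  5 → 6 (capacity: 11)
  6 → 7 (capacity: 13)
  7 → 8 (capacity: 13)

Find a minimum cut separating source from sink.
Min cut value = 14, edges: (1,2)

Min cut value: 14
Partition: S = [0, 1], T = [2, 3, 4, 5, 6, 7, 8]
Cut edges: (1,2)

By max-flow min-cut theorem, max flow = min cut = 14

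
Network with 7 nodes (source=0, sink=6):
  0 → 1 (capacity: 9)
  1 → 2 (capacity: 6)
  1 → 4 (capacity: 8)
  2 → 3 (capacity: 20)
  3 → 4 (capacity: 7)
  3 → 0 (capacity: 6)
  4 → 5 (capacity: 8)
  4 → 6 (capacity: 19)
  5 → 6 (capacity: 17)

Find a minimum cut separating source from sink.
Min cut value = 9, edges: (0,1)

Min cut value: 9
Partition: S = [0], T = [1, 2, 3, 4, 5, 6]
Cut edges: (0,1)

By max-flow min-cut theorem, max flow = min cut = 9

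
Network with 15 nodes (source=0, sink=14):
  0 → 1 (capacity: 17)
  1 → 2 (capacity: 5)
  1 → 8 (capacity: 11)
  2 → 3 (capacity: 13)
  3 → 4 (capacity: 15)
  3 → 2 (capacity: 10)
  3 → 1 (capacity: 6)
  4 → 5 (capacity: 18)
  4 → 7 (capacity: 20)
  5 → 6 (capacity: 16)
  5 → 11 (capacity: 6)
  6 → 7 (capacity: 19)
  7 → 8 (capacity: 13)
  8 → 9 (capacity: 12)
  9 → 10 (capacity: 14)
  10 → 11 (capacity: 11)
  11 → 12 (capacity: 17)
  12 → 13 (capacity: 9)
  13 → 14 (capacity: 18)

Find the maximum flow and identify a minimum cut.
Max flow = 9, Min cut edges: (12,13)

Maximum flow: 9
Minimum cut: (12,13)
Partition: S = [0, 1, 2, 3, 4, 5, 6, 7, 8, 9, 10, 11, 12], T = [13, 14]

Max-flow min-cut theorem verified: both equal 9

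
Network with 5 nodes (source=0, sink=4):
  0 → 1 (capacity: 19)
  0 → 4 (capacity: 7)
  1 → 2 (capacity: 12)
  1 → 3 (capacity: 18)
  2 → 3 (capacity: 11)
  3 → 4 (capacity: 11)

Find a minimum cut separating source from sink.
Min cut value = 18, edges: (0,4), (3,4)

Min cut value: 18
Partition: S = [0, 1, 2, 3], T = [4]
Cut edges: (0,4), (3,4)

By max-flow min-cut theorem, max flow = min cut = 18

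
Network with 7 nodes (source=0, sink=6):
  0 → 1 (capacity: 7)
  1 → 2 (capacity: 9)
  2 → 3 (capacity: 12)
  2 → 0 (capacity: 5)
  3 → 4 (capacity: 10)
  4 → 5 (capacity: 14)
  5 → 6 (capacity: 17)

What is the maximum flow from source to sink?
Maximum flow = 7

Max flow: 7

Flow assignment:
  0 → 1: 7/7
  1 → 2: 7/9
  2 → 3: 7/12
  3 → 4: 7/10
  4 → 5: 7/14
  5 → 6: 7/17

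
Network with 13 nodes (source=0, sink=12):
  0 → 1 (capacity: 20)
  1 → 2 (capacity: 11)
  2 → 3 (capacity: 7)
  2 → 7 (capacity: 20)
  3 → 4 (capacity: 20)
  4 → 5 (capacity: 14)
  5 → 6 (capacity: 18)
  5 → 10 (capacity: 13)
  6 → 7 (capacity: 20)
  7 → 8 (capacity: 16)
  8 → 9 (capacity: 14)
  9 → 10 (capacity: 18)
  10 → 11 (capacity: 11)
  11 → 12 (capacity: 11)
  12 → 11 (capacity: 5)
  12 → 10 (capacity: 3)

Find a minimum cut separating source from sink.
Min cut value = 11, edges: (11,12)

Min cut value: 11
Partition: S = [0, 1, 2, 3, 4, 5, 6, 7, 8, 9, 10, 11], T = [12]
Cut edges: (11,12)

By max-flow min-cut theorem, max flow = min cut = 11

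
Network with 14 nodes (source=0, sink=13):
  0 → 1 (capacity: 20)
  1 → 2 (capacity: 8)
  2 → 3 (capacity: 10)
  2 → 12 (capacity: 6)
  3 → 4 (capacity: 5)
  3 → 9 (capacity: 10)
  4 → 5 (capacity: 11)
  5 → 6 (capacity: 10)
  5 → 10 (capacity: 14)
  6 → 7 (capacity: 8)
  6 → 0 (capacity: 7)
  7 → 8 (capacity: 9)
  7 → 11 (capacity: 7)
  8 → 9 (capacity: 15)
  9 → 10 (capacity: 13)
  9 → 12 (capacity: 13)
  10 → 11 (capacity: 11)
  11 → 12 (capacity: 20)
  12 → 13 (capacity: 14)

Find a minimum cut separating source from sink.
Min cut value = 8, edges: (1,2)

Min cut value: 8
Partition: S = [0, 1], T = [2, 3, 4, 5, 6, 7, 8, 9, 10, 11, 12, 13]
Cut edges: (1,2)

By max-flow min-cut theorem, max flow = min cut = 8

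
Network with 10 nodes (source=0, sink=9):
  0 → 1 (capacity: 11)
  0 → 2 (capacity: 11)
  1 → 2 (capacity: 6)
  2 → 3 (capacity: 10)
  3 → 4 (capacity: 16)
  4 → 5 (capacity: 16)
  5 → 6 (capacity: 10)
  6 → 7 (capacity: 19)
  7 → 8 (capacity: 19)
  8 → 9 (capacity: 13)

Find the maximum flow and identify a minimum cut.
Max flow = 10, Min cut edges: (5,6)

Maximum flow: 10
Minimum cut: (5,6)
Partition: S = [0, 1, 2, 3, 4, 5], T = [6, 7, 8, 9]

Max-flow min-cut theorem verified: both equal 10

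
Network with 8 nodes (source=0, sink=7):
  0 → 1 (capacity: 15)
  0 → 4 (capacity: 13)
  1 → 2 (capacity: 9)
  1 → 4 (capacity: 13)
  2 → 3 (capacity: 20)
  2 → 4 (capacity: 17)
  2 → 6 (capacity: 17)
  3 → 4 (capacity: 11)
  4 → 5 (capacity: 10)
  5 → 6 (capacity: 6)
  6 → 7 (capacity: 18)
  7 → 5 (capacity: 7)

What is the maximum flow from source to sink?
Maximum flow = 15

Max flow: 15

Flow assignment:
  0 → 1: 9/15
  0 → 4: 6/13
  1 → 2: 9/9
  2 → 6: 9/17
  4 → 5: 6/10
  5 → 6: 6/6
  6 → 7: 15/18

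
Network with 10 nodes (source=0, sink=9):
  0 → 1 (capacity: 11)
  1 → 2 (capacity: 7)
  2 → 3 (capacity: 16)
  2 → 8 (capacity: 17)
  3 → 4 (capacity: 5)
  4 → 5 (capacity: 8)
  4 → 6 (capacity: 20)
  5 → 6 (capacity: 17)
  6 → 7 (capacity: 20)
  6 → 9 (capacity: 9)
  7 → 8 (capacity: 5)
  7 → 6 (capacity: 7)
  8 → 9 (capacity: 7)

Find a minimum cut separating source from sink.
Min cut value = 7, edges: (1,2)

Min cut value: 7
Partition: S = [0, 1], T = [2, 3, 4, 5, 6, 7, 8, 9]
Cut edges: (1,2)

By max-flow min-cut theorem, max flow = min cut = 7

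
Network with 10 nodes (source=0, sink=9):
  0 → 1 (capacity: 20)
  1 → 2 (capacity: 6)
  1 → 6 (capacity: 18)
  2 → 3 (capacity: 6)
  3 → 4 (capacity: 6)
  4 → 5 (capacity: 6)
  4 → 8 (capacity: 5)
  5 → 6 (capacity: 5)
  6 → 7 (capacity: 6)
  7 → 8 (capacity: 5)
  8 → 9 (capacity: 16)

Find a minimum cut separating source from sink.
Min cut value = 10, edges: (4,8), (7,8)

Min cut value: 10
Partition: S = [0, 1, 2, 3, 4, 5, 6, 7], T = [8, 9]
Cut edges: (4,8), (7,8)

By max-flow min-cut theorem, max flow = min cut = 10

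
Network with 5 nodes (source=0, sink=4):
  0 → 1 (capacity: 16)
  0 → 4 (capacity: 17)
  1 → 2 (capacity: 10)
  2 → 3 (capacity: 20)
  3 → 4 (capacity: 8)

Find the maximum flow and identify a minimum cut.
Max flow = 25, Min cut edges: (0,4), (3,4)

Maximum flow: 25
Minimum cut: (0,4), (3,4)
Partition: S = [0, 1, 2, 3], T = [4]

Max-flow min-cut theorem verified: both equal 25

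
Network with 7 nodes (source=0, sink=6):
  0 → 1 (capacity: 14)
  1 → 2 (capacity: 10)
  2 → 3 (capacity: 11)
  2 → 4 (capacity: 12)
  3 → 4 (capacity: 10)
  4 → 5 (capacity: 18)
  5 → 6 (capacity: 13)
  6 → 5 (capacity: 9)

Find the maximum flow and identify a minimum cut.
Max flow = 10, Min cut edges: (1,2)

Maximum flow: 10
Minimum cut: (1,2)
Partition: S = [0, 1], T = [2, 3, 4, 5, 6]

Max-flow min-cut theorem verified: both equal 10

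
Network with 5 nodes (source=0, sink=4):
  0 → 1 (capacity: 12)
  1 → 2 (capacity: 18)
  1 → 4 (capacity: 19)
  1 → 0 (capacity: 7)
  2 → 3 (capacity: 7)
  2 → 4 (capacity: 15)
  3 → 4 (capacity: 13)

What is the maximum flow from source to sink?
Maximum flow = 12

Max flow: 12

Flow assignment:
  0 → 1: 12/12
  1 → 4: 12/19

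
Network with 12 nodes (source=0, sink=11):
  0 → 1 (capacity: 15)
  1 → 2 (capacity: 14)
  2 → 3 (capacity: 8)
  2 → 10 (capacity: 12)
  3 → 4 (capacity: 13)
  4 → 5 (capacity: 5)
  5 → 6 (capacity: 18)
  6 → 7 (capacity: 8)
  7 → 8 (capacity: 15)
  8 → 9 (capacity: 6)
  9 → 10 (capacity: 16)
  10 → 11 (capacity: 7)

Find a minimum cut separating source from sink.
Min cut value = 7, edges: (10,11)

Min cut value: 7
Partition: S = [0, 1, 2, 3, 4, 5, 6, 7, 8, 9, 10], T = [11]
Cut edges: (10,11)

By max-flow min-cut theorem, max flow = min cut = 7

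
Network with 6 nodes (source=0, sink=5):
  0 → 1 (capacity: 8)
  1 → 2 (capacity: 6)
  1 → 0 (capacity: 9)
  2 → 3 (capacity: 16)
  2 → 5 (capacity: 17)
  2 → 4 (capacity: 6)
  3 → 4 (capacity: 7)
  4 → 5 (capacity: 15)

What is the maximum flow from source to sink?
Maximum flow = 6

Max flow: 6

Flow assignment:
  0 → 1: 6/8
  1 → 2: 6/6
  2 → 5: 6/17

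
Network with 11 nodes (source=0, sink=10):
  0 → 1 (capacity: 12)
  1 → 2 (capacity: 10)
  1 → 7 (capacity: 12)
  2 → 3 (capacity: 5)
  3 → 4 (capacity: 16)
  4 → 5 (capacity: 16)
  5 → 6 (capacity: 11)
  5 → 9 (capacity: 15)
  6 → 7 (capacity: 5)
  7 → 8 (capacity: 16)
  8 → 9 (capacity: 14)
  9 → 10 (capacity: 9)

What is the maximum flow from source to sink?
Maximum flow = 9

Max flow: 9

Flow assignment:
  0 → 1: 9/12
  1 → 7: 9/12
  7 → 8: 9/16
  8 → 9: 9/14
  9 → 10: 9/9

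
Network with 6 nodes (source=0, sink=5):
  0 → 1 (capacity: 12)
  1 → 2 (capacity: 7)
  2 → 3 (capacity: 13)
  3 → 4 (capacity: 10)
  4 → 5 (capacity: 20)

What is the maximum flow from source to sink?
Maximum flow = 7

Max flow: 7

Flow assignment:
  0 → 1: 7/12
  1 → 2: 7/7
  2 → 3: 7/13
  3 → 4: 7/10
  4 → 5: 7/20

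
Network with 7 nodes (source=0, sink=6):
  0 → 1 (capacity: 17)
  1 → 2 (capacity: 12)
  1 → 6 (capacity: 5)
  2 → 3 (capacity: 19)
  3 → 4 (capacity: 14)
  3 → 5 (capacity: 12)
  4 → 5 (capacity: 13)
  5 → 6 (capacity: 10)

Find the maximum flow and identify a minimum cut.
Max flow = 15, Min cut edges: (1,6), (5,6)

Maximum flow: 15
Minimum cut: (1,6), (5,6)
Partition: S = [0, 1, 2, 3, 4, 5], T = [6]

Max-flow min-cut theorem verified: both equal 15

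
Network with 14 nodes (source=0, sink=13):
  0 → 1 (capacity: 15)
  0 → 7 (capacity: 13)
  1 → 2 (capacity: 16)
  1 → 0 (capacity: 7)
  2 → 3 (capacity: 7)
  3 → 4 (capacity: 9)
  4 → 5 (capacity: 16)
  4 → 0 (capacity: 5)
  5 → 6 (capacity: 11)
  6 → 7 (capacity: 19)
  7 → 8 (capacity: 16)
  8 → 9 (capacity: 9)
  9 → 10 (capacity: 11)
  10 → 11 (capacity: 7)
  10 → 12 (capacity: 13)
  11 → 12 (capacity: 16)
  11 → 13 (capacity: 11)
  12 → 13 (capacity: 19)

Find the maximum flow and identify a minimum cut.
Max flow = 9, Min cut edges: (8,9)

Maximum flow: 9
Minimum cut: (8,9)
Partition: S = [0, 1, 2, 3, 4, 5, 6, 7, 8], T = [9, 10, 11, 12, 13]

Max-flow min-cut theorem verified: both equal 9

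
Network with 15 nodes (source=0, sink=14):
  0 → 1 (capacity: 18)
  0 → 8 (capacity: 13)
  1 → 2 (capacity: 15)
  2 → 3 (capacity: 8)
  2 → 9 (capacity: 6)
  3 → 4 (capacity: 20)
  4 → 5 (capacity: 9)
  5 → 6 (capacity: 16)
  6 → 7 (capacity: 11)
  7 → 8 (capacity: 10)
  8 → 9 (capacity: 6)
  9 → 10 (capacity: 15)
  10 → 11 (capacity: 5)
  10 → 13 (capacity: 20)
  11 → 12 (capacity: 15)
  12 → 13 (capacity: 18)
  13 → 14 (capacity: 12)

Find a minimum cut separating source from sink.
Min cut value = 12, edges: (13,14)

Min cut value: 12
Partition: S = [0, 1, 2, 3, 4, 5, 6, 7, 8, 9, 10, 11, 12, 13], T = [14]
Cut edges: (13,14)

By max-flow min-cut theorem, max flow = min cut = 12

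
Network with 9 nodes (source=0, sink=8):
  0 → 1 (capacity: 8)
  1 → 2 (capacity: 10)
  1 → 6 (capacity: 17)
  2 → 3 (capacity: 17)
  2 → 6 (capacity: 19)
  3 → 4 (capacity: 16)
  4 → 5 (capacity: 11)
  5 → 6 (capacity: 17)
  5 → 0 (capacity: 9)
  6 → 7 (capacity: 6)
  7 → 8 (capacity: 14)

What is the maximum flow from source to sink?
Maximum flow = 6

Max flow: 6

Flow assignment:
  0 → 1: 6/8
  1 → 6: 6/17
  6 → 7: 6/6
  7 → 8: 6/14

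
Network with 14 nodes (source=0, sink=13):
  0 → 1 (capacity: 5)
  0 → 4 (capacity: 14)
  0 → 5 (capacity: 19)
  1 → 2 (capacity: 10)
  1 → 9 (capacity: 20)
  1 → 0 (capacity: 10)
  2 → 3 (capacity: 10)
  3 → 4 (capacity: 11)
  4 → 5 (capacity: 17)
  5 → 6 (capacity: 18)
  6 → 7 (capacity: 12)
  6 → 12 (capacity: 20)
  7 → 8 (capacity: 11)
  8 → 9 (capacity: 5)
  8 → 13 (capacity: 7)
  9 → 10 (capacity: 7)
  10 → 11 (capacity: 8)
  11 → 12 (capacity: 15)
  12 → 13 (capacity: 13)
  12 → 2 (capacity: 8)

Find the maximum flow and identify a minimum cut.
Max flow = 20, Min cut edges: (8,13), (12,13)

Maximum flow: 20
Minimum cut: (8,13), (12,13)
Partition: S = [0, 1, 2, 3, 4, 5, 6, 7, 8, 9, 10, 11, 12], T = [13]

Max-flow min-cut theorem verified: both equal 20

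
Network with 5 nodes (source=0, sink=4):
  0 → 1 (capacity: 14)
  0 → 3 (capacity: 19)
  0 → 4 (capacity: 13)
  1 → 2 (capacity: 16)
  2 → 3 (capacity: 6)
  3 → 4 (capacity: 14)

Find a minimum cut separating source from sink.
Min cut value = 27, edges: (0,4), (3,4)

Min cut value: 27
Partition: S = [0, 1, 2, 3], T = [4]
Cut edges: (0,4), (3,4)

By max-flow min-cut theorem, max flow = min cut = 27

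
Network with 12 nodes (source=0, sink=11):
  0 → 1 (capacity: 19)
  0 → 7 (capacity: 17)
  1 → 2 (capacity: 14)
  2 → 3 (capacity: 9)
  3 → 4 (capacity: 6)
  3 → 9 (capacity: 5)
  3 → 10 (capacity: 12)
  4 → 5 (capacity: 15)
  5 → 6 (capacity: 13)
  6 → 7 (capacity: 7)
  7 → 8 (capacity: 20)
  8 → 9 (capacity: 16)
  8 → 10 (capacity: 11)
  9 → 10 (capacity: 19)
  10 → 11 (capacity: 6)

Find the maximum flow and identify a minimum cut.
Max flow = 6, Min cut edges: (10,11)

Maximum flow: 6
Minimum cut: (10,11)
Partition: S = [0, 1, 2, 3, 4, 5, 6, 7, 8, 9, 10], T = [11]

Max-flow min-cut theorem verified: both equal 6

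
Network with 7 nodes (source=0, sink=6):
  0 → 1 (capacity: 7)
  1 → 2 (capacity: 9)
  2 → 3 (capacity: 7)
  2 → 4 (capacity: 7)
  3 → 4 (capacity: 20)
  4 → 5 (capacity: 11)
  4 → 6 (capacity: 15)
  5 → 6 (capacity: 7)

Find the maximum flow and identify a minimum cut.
Max flow = 7, Min cut edges: (0,1)

Maximum flow: 7
Minimum cut: (0,1)
Partition: S = [0], T = [1, 2, 3, 4, 5, 6]

Max-flow min-cut theorem verified: both equal 7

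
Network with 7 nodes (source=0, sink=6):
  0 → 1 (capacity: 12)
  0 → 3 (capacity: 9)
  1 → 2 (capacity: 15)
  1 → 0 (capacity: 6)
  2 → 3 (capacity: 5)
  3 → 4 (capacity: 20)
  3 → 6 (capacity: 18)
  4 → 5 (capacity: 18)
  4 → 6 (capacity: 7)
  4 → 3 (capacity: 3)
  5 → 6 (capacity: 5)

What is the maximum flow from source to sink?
Maximum flow = 14

Max flow: 14

Flow assignment:
  0 → 1: 5/12
  0 → 3: 9/9
  1 → 2: 5/15
  2 → 3: 5/5
  3 → 6: 14/18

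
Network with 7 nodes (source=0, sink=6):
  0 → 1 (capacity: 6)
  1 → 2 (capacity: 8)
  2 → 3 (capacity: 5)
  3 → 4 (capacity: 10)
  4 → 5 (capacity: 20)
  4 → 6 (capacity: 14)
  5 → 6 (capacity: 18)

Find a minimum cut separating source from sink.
Min cut value = 5, edges: (2,3)

Min cut value: 5
Partition: S = [0, 1, 2], T = [3, 4, 5, 6]
Cut edges: (2,3)

By max-flow min-cut theorem, max flow = min cut = 5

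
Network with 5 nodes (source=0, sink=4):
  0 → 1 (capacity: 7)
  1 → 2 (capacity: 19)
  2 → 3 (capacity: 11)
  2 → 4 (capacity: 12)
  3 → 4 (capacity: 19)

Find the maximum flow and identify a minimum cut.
Max flow = 7, Min cut edges: (0,1)

Maximum flow: 7
Minimum cut: (0,1)
Partition: S = [0], T = [1, 2, 3, 4]

Max-flow min-cut theorem verified: both equal 7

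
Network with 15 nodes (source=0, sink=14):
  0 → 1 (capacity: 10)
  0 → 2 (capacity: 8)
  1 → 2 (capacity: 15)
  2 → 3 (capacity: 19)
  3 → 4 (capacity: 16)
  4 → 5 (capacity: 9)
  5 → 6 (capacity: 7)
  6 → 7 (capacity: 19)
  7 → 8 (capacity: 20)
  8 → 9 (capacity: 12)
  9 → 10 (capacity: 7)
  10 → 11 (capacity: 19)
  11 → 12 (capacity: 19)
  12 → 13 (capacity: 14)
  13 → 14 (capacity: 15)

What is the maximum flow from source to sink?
Maximum flow = 7

Max flow: 7

Flow assignment:
  0 → 1: 7/10
  1 → 2: 7/15
  2 → 3: 7/19
  3 → 4: 7/16
  4 → 5: 7/9
  5 → 6: 7/7
  6 → 7: 7/19
  7 → 8: 7/20
  8 → 9: 7/12
  9 → 10: 7/7
  10 → 11: 7/19
  11 → 12: 7/19
  12 → 13: 7/14
  13 → 14: 7/15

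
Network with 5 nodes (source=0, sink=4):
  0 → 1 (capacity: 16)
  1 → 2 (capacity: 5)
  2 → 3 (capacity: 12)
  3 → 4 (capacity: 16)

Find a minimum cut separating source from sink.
Min cut value = 5, edges: (1,2)

Min cut value: 5
Partition: S = [0, 1], T = [2, 3, 4]
Cut edges: (1,2)

By max-flow min-cut theorem, max flow = min cut = 5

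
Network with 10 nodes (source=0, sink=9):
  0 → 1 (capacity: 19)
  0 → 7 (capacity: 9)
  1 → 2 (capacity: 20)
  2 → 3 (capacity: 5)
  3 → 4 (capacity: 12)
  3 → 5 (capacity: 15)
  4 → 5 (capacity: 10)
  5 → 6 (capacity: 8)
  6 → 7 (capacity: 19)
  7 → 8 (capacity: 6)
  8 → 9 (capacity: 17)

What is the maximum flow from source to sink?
Maximum flow = 6

Max flow: 6

Flow assignment:
  0 → 1: 5/19
  0 → 7: 1/9
  1 → 2: 5/20
  2 → 3: 5/5
  3 → 5: 5/15
  5 → 6: 5/8
  6 → 7: 5/19
  7 → 8: 6/6
  8 → 9: 6/17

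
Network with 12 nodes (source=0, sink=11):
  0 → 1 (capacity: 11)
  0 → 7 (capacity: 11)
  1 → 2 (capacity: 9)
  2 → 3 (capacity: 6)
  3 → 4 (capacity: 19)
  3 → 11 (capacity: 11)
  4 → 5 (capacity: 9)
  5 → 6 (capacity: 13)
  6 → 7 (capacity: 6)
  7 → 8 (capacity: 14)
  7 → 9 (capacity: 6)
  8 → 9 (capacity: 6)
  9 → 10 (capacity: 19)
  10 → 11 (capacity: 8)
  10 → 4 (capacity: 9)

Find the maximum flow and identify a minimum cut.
Max flow = 14, Min cut edges: (2,3), (10,11)

Maximum flow: 14
Minimum cut: (2,3), (10,11)
Partition: S = [0, 1, 2, 4, 5, 6, 7, 8, 9, 10], T = [3, 11]

Max-flow min-cut theorem verified: both equal 14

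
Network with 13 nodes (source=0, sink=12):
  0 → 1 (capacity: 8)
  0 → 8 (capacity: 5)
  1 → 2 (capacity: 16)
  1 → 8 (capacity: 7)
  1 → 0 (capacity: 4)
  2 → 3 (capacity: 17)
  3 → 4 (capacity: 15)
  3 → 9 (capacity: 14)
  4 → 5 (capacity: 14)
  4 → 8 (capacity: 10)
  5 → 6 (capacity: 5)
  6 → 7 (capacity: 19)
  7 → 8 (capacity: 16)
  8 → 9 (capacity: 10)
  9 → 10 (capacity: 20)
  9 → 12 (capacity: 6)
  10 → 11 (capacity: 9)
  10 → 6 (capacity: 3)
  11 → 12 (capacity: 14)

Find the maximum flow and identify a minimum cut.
Max flow = 13, Min cut edges: (0,1), (0,8)

Maximum flow: 13
Minimum cut: (0,1), (0,8)
Partition: S = [0], T = [1, 2, 3, 4, 5, 6, 7, 8, 9, 10, 11, 12]

Max-flow min-cut theorem verified: both equal 13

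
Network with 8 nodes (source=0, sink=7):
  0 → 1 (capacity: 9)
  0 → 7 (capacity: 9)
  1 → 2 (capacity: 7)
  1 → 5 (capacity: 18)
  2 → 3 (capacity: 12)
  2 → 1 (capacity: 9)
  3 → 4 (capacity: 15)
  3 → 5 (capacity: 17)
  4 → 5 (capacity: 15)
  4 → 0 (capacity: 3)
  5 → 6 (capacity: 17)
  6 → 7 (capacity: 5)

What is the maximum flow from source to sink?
Maximum flow = 14

Max flow: 14

Flow assignment:
  0 → 1: 5/9
  0 → 7: 9/9
  1 → 5: 5/18
  5 → 6: 5/17
  6 → 7: 5/5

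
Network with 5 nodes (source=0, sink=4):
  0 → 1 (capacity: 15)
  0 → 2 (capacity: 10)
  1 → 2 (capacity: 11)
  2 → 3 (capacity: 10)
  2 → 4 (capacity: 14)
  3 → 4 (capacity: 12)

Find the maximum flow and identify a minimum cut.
Max flow = 21, Min cut edges: (0,2), (1,2)

Maximum flow: 21
Minimum cut: (0,2), (1,2)
Partition: S = [0, 1], T = [2, 3, 4]

Max-flow min-cut theorem verified: both equal 21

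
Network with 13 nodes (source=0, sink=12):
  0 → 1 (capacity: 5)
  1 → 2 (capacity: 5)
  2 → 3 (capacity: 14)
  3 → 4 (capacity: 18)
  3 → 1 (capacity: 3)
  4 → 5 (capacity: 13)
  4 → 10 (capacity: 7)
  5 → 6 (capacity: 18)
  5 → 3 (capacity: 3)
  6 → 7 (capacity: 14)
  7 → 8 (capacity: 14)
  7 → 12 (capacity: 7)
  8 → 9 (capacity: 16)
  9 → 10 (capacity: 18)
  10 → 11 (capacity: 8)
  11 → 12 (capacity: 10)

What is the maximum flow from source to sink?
Maximum flow = 5

Max flow: 5

Flow assignment:
  0 → 1: 5/5
  1 → 2: 5/5
  2 → 3: 5/14
  3 → 4: 5/18
  4 → 10: 5/7
  10 → 11: 5/8
  11 → 12: 5/10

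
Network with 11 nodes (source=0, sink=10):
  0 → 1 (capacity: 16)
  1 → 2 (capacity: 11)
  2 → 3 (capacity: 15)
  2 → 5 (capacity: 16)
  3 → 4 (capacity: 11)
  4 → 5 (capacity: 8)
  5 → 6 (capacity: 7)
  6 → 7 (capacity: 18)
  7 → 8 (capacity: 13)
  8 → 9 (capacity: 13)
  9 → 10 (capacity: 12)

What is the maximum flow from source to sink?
Maximum flow = 7

Max flow: 7

Flow assignment:
  0 → 1: 7/16
  1 → 2: 7/11
  2 → 5: 7/16
  5 → 6: 7/7
  6 → 7: 7/18
  7 → 8: 7/13
  8 → 9: 7/13
  9 → 10: 7/12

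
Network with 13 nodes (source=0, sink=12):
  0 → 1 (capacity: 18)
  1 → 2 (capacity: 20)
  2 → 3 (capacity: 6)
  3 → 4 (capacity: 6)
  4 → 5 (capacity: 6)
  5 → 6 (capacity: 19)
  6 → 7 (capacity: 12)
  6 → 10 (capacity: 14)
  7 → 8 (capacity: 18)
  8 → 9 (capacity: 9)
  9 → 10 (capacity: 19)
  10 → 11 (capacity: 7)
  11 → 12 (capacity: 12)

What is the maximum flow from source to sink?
Maximum flow = 6

Max flow: 6

Flow assignment:
  0 → 1: 6/18
  1 → 2: 6/20
  2 → 3: 6/6
  3 → 4: 6/6
  4 → 5: 6/6
  5 → 6: 6/19
  6 → 10: 6/14
  10 → 11: 6/7
  11 → 12: 6/12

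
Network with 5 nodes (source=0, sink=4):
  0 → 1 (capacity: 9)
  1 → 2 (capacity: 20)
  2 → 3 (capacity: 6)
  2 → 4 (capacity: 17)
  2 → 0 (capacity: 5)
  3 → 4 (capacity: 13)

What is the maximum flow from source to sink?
Maximum flow = 9

Max flow: 9

Flow assignment:
  0 → 1: 9/9
  1 → 2: 9/20
  2 → 4: 9/17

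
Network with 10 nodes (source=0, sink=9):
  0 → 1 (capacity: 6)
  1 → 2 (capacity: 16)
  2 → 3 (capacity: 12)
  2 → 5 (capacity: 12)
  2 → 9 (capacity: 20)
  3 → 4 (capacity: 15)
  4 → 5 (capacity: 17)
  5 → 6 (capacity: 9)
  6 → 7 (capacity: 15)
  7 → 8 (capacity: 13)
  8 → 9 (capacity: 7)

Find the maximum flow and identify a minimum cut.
Max flow = 6, Min cut edges: (0,1)

Maximum flow: 6
Minimum cut: (0,1)
Partition: S = [0], T = [1, 2, 3, 4, 5, 6, 7, 8, 9]

Max-flow min-cut theorem verified: both equal 6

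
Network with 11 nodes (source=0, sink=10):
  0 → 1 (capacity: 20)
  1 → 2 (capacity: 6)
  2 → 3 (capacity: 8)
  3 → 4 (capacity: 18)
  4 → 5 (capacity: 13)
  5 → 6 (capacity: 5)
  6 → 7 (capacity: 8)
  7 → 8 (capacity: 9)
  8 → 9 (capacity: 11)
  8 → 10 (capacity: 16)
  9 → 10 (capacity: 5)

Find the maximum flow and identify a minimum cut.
Max flow = 5, Min cut edges: (5,6)

Maximum flow: 5
Minimum cut: (5,6)
Partition: S = [0, 1, 2, 3, 4, 5], T = [6, 7, 8, 9, 10]

Max-flow min-cut theorem verified: both equal 5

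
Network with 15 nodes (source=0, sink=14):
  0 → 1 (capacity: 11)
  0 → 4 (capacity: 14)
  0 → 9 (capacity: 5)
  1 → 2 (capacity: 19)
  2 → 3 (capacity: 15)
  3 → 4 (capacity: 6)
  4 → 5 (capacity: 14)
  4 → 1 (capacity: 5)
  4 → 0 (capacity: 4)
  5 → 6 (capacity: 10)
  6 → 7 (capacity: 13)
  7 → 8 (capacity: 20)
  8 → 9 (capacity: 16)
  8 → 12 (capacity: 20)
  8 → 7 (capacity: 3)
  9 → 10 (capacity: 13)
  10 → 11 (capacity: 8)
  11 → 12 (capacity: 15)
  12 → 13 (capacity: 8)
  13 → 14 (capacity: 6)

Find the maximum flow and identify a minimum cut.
Max flow = 6, Min cut edges: (13,14)

Maximum flow: 6
Minimum cut: (13,14)
Partition: S = [0, 1, 2, 3, 4, 5, 6, 7, 8, 9, 10, 11, 12, 13], T = [14]

Max-flow min-cut theorem verified: both equal 6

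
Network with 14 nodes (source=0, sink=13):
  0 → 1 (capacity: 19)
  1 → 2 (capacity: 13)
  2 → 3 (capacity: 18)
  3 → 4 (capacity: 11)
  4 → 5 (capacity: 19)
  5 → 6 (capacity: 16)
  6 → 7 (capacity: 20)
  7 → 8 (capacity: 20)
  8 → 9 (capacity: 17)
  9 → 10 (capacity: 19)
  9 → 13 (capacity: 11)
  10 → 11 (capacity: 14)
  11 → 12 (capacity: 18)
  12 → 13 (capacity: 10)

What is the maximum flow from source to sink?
Maximum flow = 11

Max flow: 11

Flow assignment:
  0 → 1: 11/19
  1 → 2: 11/13
  2 → 3: 11/18
  3 → 4: 11/11
  4 → 5: 11/19
  5 → 6: 11/16
  6 → 7: 11/20
  7 → 8: 11/20
  8 → 9: 11/17
  9 → 13: 11/11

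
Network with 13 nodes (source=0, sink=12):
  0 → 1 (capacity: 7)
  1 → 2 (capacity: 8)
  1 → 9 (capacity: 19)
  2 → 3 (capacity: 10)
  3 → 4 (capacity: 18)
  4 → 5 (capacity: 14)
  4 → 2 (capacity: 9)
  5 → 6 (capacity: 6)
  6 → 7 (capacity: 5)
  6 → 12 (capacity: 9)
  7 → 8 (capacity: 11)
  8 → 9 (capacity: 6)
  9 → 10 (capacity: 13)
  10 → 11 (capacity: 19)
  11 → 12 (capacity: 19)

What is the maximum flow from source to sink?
Maximum flow = 7

Max flow: 7

Flow assignment:
  0 → 1: 7/7
  1 → 9: 7/19
  9 → 10: 7/13
  10 → 11: 7/19
  11 → 12: 7/19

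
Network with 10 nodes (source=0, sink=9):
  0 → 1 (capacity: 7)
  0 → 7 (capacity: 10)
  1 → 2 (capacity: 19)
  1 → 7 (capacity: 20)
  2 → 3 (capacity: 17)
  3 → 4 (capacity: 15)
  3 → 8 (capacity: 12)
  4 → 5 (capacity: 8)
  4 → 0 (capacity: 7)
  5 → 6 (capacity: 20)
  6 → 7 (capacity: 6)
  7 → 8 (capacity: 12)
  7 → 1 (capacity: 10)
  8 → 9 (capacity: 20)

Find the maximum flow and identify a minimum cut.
Max flow = 17, Min cut edges: (0,1), (0,7)

Maximum flow: 17
Minimum cut: (0,1), (0,7)
Partition: S = [0], T = [1, 2, 3, 4, 5, 6, 7, 8, 9]

Max-flow min-cut theorem verified: both equal 17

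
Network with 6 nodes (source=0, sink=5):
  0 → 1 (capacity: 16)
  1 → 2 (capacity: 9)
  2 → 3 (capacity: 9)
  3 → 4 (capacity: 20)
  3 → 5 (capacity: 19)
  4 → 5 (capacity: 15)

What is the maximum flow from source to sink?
Maximum flow = 9

Max flow: 9

Flow assignment:
  0 → 1: 9/16
  1 → 2: 9/9
  2 → 3: 9/9
  3 → 5: 9/19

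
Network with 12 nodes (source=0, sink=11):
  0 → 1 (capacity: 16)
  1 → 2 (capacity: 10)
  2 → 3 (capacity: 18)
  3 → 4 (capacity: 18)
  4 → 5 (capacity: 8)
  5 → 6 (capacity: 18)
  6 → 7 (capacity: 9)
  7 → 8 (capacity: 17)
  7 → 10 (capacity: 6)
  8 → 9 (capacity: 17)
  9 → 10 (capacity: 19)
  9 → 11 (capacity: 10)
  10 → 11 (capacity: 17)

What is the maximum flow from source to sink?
Maximum flow = 8

Max flow: 8

Flow assignment:
  0 → 1: 8/16
  1 → 2: 8/10
  2 → 3: 8/18
  3 → 4: 8/18
  4 → 5: 8/8
  5 → 6: 8/18
  6 → 7: 8/9
  7 → 8: 2/17
  7 → 10: 6/6
  8 → 9: 2/17
  9 → 11: 2/10
  10 → 11: 6/17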